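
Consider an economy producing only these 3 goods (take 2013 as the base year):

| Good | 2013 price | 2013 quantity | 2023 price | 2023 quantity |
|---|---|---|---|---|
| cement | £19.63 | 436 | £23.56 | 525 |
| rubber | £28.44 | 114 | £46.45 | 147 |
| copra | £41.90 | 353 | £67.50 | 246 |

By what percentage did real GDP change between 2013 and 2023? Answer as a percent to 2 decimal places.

Real GDP 2013 = Nominal GDP 2013 = 19.63·436 + 28.44·114 + 41.90·353 = 26591.54.
Real GDP 2023 (at 2013 prices) = 19.63·525 + 28.44·147 + 41.90·246 = 24793.83.
Real growth = 24793.83/26591.54 − 1 = -0.0676.

-6.76%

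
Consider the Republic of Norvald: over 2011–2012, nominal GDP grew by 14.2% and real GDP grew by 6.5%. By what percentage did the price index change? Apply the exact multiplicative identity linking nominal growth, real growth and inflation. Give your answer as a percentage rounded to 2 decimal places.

7.23%

(1 + g_nom) = (1 + g_real)(1 + π), so π = 1.1420 / 1.0650 − 1 = 0.07230.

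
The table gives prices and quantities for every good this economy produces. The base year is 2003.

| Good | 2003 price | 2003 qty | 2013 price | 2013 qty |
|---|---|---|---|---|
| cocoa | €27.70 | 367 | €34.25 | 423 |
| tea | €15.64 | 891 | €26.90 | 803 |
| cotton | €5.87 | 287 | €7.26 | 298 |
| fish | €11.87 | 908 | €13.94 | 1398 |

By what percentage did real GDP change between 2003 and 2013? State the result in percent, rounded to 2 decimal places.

16.56%

Real GDP 2003 = Nominal GDP 2003 = 27.70·367 + 15.64·891 + 5.87·287 + 11.87·908 = 36563.79.
Real GDP 2013 (at 2003 prices) = 27.70·423 + 15.64·803 + 5.87·298 + 11.87·1398 = 42619.54.
Real growth = 42619.54/36563.79 − 1 = 0.1656.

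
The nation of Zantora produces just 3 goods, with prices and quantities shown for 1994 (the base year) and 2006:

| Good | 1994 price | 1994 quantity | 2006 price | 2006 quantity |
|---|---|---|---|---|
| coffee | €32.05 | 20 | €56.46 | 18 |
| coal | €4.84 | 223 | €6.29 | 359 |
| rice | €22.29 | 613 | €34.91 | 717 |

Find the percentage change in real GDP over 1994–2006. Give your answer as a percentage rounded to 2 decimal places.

18.93%

Real GDP 1994 = Nominal GDP 1994 = 32.05·20 + 4.84·223 + 22.29·613 = 15384.09.
Real GDP 2006 (at 1994 prices) = 32.05·18 + 4.84·359 + 22.29·717 = 18296.39.
Real growth = 18296.39/15384.09 − 1 = 0.1893.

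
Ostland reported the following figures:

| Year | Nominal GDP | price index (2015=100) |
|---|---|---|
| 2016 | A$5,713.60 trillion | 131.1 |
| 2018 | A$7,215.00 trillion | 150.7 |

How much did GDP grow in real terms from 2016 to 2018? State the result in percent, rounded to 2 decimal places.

Real GDP 2016 = 5713.60 / 1.311 = 4358.20.
Real GDP 2018 = 7215.00 / 1.507 = 4787.66.
Real growth = 4787.66 / 4358.20 − 1 = 0.0985.

9.85%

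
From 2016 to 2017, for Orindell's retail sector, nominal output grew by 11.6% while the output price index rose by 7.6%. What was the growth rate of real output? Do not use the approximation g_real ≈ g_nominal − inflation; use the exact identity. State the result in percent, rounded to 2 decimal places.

3.72%

(1 + g_nom) = (1 + g_real)(1 + π), so g_real = 1.1160 / 1.0760 − 1 = 0.03717.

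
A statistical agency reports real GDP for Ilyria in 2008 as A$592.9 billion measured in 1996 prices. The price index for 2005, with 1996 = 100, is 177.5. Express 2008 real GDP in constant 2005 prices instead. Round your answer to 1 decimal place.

A$1,052.4 billion

Real GDP in 2005 prices = Real GDP in 1996 prices × (P_2005/P_1996) = 592.9 × 1.775 = 1052.40.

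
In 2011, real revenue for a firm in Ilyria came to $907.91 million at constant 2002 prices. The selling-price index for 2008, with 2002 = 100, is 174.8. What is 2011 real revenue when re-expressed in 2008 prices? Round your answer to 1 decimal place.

$1,587.0 million

Real revenue in 2008 prices = Real revenue in 2002 prices × (P_2008/P_2002) = 907.91 × 1.748 = 1587.03.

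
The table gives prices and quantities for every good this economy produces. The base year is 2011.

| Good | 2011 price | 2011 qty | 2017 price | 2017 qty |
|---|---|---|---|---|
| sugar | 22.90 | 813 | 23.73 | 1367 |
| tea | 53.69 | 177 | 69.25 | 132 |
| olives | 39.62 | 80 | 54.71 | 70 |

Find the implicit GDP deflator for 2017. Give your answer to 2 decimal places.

110.31

Nominal GDP 2017 = 23.73·1367 + 69.25·132 + 54.71·70 = 45409.61.
Real GDP 2017 (at 2011 prices) = 22.90·1367 + 53.69·132 + 39.62·70 = 41164.78.
Deflator = Nominal/Real × 100 = 45409.61/41164.78 × 100 = 110.312.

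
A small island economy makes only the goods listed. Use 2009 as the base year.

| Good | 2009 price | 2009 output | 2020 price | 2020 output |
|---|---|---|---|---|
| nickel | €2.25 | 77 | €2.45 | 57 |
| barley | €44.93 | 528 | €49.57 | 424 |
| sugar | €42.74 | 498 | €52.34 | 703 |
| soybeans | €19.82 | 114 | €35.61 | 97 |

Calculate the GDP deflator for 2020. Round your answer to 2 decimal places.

Nominal GDP 2020 = 2.45·57 + 49.57·424 + 52.34·703 + 35.61·97 = 61406.52.
Real GDP 2020 (at 2009 prices) = 2.25·57 + 44.93·424 + 42.74·703 + 19.82·97 = 51147.33.
Deflator = Nominal/Real × 100 = 61406.52/51147.33 × 100 = 120.058.

120.06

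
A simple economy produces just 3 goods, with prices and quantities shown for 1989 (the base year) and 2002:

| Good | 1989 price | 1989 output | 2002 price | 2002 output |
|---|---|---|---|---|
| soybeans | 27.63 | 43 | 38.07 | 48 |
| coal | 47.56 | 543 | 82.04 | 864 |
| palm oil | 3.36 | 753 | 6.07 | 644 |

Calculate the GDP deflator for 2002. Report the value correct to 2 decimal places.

Nominal GDP 2002 = 38.07·48 + 82.04·864 + 6.07·644 = 76619.00.
Real GDP 2002 (at 1989 prices) = 27.63·48 + 47.56·864 + 3.36·644 = 44581.92.
Deflator = Nominal/Real × 100 = 76619.00/44581.92 × 100 = 171.861.

171.86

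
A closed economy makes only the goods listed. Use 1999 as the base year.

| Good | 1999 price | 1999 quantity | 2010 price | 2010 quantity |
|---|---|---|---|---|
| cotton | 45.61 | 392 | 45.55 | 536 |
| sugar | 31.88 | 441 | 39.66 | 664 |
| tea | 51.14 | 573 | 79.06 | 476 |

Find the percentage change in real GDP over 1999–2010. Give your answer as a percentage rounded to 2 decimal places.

Real GDP 1999 = Nominal GDP 1999 = 45.61·392 + 31.88·441 + 51.14·573 = 61241.42.
Real GDP 2010 (at 1999 prices) = 45.61·536 + 31.88·664 + 51.14·476 = 69957.92.
Real growth = 69957.92/61241.42 − 1 = 0.1423.

14.23%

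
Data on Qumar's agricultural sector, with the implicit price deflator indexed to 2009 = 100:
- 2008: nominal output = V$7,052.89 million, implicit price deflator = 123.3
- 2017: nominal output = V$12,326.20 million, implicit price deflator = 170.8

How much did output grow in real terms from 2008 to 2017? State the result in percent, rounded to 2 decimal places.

26.16%

Deflate each year: 2008 → 7052.89/1.233 = 5720.11; 2017 → 12326.20/1.708 = 7216.74.
So real output changed by 7216.74/5720.11 − 1 = 0.2616, i.e. 26.16%.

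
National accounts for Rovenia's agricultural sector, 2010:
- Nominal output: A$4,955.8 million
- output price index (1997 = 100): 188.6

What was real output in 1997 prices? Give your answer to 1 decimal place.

Real output = Nominal / (output price index/100) = 4955.8 / 1.886 = 2627.68.

A$2,627.7 million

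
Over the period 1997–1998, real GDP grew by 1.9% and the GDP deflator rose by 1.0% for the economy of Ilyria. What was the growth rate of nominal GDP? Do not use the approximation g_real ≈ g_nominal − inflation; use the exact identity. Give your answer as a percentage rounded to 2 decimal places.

(1 + g_nom) = (1 + g_real)(1 + π) = 1.0190 × 1.0100 = 1.02919.

2.92%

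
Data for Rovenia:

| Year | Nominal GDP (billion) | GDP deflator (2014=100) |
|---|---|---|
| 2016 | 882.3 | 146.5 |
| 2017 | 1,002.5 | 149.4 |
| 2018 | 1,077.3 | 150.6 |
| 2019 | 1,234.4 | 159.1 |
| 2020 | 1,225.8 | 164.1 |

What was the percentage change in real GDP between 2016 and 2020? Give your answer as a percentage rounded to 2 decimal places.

24.03%

Real GDP 2016 = 882.3/1.465 = 602.25.
Real GDP 2020 = 1225.8/1.641 = 746.98.
Change = 746.98/602.25 − 1 = 0.2403.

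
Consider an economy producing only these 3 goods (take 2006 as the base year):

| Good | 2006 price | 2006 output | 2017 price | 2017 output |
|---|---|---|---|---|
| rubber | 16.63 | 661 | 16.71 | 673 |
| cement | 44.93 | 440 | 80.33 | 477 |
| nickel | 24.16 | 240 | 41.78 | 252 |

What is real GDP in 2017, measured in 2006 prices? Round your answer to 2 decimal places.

38711.92

Real GDP 2017 = Σ (p_2006 × q_2017) = 16.63·673 + 44.93·477 + 24.16·252 = 38711.92.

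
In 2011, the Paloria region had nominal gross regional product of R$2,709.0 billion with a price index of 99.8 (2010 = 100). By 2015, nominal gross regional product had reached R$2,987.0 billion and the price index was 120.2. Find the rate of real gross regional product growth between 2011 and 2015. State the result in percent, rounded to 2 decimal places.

Deflate each year: 2011 → 2709.0/0.998 = 2714.43; 2015 → 2987.0/1.202 = 2485.02.
So real gross regional product changed by 2485.02/2714.43 − 1 = -0.0845, i.e. -8.45%.

-8.45%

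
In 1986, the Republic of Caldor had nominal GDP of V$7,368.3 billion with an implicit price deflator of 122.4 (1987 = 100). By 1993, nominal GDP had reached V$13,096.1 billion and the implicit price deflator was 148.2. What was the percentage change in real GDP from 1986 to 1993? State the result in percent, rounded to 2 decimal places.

46.79%

Real GDP 1986 = 7368.3 / 1.224 = 6019.85.
Real GDP 1993 = 13096.1 / 1.482 = 8836.77.
Real growth = 8836.77 / 6019.85 − 1 = 0.4679.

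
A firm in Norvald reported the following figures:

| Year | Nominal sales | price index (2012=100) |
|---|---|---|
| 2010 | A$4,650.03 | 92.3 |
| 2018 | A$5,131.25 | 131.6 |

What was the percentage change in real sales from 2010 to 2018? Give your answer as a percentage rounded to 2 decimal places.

-22.60%

Real sales 2010 = 4650.03 / 0.923 = 5037.95.
Real sales 2018 = 5131.25 / 1.316 = 3899.13.
Real growth = 3899.13 / 5037.95 − 1 = -0.2260.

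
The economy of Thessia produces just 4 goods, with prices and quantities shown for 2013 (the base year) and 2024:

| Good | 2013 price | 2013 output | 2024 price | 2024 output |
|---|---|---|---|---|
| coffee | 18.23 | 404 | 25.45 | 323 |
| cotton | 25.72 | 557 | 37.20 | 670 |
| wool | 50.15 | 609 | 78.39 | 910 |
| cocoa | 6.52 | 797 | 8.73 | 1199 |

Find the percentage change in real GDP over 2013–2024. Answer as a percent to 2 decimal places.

Real GDP 2013 = Nominal GDP 2013 = 18.23·404 + 25.72·557 + 50.15·609 + 6.52·797 = 57428.75.
Real GDP 2024 (at 2013 prices) = 18.23·323 + 25.72·670 + 50.15·910 + 6.52·1199 = 76574.67.
Real growth = 76574.67/57428.75 − 1 = 0.3334.

33.34%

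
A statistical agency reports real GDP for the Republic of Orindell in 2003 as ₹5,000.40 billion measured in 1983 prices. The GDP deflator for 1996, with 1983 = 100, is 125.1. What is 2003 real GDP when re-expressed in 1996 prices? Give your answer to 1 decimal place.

Real GDP in 1996 prices = Real GDP in 1983 prices × (P_1996/P_1983) = 5000.40 × 1.251 = 6255.50.

₹6,255.5 billion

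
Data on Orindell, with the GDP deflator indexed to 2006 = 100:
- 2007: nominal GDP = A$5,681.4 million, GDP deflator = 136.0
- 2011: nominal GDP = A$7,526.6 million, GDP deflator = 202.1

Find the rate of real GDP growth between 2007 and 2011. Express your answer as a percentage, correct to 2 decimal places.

Real GDP 2007 = 5681.4 / 1.360 = 4177.50.
Real GDP 2011 = 7526.6 / 2.021 = 3724.20.
Real growth = 3724.20 / 4177.50 − 1 = -0.1085.

-10.85%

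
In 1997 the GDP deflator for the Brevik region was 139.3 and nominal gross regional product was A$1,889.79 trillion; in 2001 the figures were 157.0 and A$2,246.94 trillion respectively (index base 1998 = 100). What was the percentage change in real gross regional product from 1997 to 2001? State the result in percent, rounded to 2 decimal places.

Deflate each year: 1997 → 1889.79/1.393 = 1356.63; 2001 → 2246.94/1.570 = 1431.17.
So real gross regional product changed by 1431.17/1356.63 − 1 = 0.0549, i.e. 5.49%.

5.49%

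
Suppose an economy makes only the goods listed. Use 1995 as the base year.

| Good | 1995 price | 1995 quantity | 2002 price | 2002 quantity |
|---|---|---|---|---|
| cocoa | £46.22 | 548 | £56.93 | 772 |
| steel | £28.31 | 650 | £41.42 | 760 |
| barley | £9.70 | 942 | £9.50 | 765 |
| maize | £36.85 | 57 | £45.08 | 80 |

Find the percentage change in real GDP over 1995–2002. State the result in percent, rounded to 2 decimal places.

Real GDP 1995 = Nominal GDP 1995 = 46.22·548 + 28.31·650 + 9.70·942 + 36.85·57 = 54967.91.
Real GDP 2002 (at 1995 prices) = 46.22·772 + 28.31·760 + 9.70·765 + 36.85·80 = 67565.94.
Real growth = 67565.94/54967.91 − 1 = 0.2292.

22.92%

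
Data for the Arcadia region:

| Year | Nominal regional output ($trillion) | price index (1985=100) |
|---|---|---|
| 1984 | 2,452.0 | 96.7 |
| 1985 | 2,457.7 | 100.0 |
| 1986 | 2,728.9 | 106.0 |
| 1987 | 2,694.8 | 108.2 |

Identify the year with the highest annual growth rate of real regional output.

1985: real = 2457.7/1.000 = 2457.70; growth vs 1984 (2535.68) = -3.08%.
1986: real = 2728.9/1.060 = 2574.43; growth vs 1985 (2457.70) = 4.75%.
1987: real = 2694.8/1.082 = 2490.57; growth vs 1986 (2574.43) = -3.26%.

1986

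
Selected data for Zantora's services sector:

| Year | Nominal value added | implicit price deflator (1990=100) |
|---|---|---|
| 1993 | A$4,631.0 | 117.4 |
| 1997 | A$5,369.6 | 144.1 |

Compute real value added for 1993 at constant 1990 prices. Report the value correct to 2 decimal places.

Real value added = Nominal / (implicit price deflator/100) = 4631.0 / 1.174 = 3944.63.

A$3,944.63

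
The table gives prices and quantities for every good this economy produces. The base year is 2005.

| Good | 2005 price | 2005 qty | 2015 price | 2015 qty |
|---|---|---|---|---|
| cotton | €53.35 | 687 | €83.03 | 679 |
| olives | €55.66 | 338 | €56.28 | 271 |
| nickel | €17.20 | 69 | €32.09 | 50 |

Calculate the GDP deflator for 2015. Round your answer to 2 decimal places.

Nominal GDP 2015 = 83.03·679 + 56.28·271 + 32.09·50 = 73233.75.
Real GDP 2015 (at 2005 prices) = 53.35·679 + 55.66·271 + 17.20·50 = 52168.51.
Deflator = Nominal/Real × 100 = 73233.75/52168.51 × 100 = 140.379.

140.38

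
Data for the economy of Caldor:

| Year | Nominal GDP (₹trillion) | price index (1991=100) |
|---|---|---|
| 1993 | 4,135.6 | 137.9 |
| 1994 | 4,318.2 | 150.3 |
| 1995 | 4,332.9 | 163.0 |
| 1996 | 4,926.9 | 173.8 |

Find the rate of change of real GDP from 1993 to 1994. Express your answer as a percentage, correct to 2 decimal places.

Real GDP 1993 = 4135.6/1.379 = 2998.98.
Real GDP 1994 = 4318.2/1.503 = 2873.05.
Change = 2873.05/2998.98 − 1 = -0.0420.

-4.20%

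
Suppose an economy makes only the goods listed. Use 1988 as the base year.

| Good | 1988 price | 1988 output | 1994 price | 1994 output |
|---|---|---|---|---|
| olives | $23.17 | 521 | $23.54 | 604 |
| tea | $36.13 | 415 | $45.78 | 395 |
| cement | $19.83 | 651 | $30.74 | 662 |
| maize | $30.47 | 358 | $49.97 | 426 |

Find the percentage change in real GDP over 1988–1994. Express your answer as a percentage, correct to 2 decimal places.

Real GDP 1988 = Nominal GDP 1988 = 23.17·521 + 36.13·415 + 19.83·651 + 30.47·358 = 50883.11.
Real GDP 1994 (at 1988 prices) = 23.17·604 + 36.13·395 + 19.83·662 + 30.47·426 = 54373.71.
Real growth = 54373.71/50883.11 − 1 = 0.0686.

6.86%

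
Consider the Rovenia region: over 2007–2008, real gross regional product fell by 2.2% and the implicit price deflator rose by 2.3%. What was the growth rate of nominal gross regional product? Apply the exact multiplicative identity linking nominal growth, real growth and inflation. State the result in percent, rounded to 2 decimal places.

(1 + g_nom) = (1 + g_real)(1 + π) = 0.9780 × 1.0230 = 1.00049.

0.05%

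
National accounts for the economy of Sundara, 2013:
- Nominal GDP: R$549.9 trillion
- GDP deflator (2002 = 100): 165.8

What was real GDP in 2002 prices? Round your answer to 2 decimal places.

R$331.66 trillion

Real GDP = Nominal / (GDP deflator/100) = 549.9 / 1.658 = 331.66.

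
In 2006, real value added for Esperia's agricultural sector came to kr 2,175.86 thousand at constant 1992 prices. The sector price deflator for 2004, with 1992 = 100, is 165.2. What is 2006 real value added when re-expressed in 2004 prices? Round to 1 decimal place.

Real value added in 2004 prices = Real value added in 1992 prices × (P_2004/P_1992) = 2175.86 × 1.652 = 3594.52.

kr 3,594.5 thousand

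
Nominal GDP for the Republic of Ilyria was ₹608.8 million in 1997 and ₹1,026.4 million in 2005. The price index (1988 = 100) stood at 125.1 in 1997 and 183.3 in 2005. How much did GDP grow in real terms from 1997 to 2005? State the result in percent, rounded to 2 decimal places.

15.06%

Real GDP 1997 = 608.8 / 1.251 = 486.65.
Real GDP 2005 = 1026.4 / 1.833 = 559.96.
Real growth = 559.96 / 486.65 − 1 = 0.1506.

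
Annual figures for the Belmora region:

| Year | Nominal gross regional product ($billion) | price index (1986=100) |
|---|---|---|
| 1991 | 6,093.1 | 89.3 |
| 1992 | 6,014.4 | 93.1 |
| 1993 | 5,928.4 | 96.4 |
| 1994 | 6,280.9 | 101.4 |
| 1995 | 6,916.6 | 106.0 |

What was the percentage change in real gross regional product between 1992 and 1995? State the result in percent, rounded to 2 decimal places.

Real gross regional product 1992 = 6014.4/0.931 = 6460.15.
Real gross regional product 1995 = 6916.6/1.060 = 6525.09.
Change = 6525.09/6460.15 − 1 = 0.0101.

1.01%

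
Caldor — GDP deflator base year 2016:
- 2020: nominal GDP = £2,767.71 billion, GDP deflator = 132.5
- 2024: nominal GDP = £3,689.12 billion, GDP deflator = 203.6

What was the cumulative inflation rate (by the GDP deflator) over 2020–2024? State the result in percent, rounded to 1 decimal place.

53.7%

Price-level change = 203.6 / 132.5 − 1 = 0.5366.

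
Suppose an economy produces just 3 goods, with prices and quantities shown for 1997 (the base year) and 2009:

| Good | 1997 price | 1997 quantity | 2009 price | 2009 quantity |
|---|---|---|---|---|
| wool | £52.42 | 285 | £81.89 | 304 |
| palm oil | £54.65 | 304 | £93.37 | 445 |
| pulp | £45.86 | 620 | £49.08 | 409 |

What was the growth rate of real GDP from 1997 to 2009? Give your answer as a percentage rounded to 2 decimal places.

-1.63%

Real GDP 1997 = Nominal GDP 1997 = 52.42·285 + 54.65·304 + 45.86·620 = 59986.50.
Real GDP 2009 (at 1997 prices) = 52.42·304 + 54.65·445 + 45.86·409 = 59011.67.
Real growth = 59011.67/59986.50 − 1 = -0.0163.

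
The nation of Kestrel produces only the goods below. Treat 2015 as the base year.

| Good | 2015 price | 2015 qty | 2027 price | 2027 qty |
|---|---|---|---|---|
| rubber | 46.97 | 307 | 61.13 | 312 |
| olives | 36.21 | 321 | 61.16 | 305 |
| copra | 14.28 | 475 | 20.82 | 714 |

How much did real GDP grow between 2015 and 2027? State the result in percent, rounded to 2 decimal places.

9.35%

Real GDP 2015 = Nominal GDP 2015 = 46.97·307 + 36.21·321 + 14.28·475 = 32826.20.
Real GDP 2027 (at 2015 prices) = 46.97·312 + 36.21·305 + 14.28·714 = 35894.61.
Real growth = 35894.61/32826.20 − 1 = 0.0935.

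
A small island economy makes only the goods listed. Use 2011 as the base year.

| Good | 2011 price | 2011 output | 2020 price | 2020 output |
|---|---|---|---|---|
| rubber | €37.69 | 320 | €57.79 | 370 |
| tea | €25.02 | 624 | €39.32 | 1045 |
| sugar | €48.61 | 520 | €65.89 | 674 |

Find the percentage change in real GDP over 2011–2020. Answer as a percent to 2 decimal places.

37.59%

Real GDP 2011 = Nominal GDP 2011 = 37.69·320 + 25.02·624 + 48.61·520 = 52950.48.
Real GDP 2020 (at 2011 prices) = 37.69·370 + 25.02·1045 + 48.61·674 = 72854.34.
Real growth = 72854.34/52950.48 − 1 = 0.3759.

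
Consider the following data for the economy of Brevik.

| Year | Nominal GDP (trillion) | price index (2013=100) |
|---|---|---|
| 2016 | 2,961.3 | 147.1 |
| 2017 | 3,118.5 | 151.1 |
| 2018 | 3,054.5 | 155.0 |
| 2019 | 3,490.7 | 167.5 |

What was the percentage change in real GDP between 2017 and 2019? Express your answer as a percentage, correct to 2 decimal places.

Real GDP 2017 = 3118.5/1.511 = 2063.86.
Real GDP 2019 = 3490.7/1.675 = 2084.00.
Change = 2084.00/2063.86 − 1 = 0.0098.

0.98%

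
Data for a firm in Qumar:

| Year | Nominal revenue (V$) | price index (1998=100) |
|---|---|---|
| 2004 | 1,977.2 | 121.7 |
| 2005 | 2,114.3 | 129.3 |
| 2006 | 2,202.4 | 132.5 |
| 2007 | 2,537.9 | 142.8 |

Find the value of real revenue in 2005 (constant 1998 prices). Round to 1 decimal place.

Real revenue 2005 = 2114.3 / 1.293 = 1635.19.

V$1,635.2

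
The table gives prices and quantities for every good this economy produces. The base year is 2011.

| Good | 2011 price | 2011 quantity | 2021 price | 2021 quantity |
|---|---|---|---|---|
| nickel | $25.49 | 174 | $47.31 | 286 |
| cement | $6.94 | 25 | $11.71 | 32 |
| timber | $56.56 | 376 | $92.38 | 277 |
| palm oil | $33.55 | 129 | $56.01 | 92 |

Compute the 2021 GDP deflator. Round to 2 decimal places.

Nominal GDP 2021 = 47.31·286 + 11.71·32 + 92.38·277 + 56.01·92 = 44647.56.
Real GDP 2021 (at 2011 prices) = 25.49·286 + 6.94·32 + 56.56·277 + 33.55·92 = 26265.94.
Deflator = Nominal/Real × 100 = 44647.56/26265.94 × 100 = 169.983.

169.98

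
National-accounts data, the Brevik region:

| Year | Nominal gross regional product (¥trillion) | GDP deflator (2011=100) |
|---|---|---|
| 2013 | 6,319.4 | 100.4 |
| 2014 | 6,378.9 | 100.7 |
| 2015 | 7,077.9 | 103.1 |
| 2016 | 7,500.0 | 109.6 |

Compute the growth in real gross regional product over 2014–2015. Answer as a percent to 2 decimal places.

Real gross regional product 2014 = 6378.9/1.007 = 6334.56.
Real gross regional product 2015 = 7077.9/1.031 = 6865.08.
Change = 6865.08/6334.56 − 1 = 0.0838.

8.38%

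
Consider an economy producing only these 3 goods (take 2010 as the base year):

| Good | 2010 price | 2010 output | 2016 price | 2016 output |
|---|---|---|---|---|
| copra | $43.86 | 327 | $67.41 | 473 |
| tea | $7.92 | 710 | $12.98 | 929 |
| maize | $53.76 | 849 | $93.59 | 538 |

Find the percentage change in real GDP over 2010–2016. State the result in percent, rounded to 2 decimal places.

Real GDP 2010 = Nominal GDP 2010 = 43.86·327 + 7.92·710 + 53.76·849 = 65607.66.
Real GDP 2016 (at 2010 prices) = 43.86·473 + 7.92·929 + 53.76·538 = 57026.34.
Real growth = 57026.34/65607.66 − 1 = -0.1308.

-13.08%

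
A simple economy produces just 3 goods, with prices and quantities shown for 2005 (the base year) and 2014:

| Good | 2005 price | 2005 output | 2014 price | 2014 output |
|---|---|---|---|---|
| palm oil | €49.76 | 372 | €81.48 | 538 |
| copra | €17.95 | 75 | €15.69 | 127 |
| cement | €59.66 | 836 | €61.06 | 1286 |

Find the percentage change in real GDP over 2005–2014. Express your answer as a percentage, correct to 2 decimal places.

Real GDP 2005 = Nominal GDP 2005 = 49.76·372 + 17.95·75 + 59.66·836 = 69732.73.
Real GDP 2014 (at 2005 prices) = 49.76·538 + 17.95·127 + 59.66·1286 = 105773.29.
Real growth = 105773.29/69732.73 − 1 = 0.5168.

51.68%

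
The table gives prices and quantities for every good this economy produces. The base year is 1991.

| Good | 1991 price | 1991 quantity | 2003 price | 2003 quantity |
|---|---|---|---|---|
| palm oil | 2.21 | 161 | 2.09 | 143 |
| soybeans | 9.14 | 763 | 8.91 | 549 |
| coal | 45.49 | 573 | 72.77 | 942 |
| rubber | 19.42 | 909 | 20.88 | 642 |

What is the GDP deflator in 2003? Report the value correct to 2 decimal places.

Nominal GDP 2003 = 2.09·143 + 8.91·549 + 72.77·942 + 20.88·642 = 87144.76.
Real GDP 2003 (at 1991 prices) = 2.21·143 + 9.14·549 + 45.49·942 + 19.42·642 = 60653.11.
Deflator = Nominal/Real × 100 = 87144.76/60653.11 × 100 = 143.677.

143.68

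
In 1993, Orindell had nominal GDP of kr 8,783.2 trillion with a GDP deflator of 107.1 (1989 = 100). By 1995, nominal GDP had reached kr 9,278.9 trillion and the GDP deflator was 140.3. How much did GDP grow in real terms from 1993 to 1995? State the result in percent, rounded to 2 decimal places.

Real GDP 1993 = 8783.2 / 1.071 = 8200.93.
Real GDP 1995 = 9278.9 / 1.403 = 6613.61.
Real growth = 6613.61 / 8200.93 − 1 = -0.1936.

-19.36%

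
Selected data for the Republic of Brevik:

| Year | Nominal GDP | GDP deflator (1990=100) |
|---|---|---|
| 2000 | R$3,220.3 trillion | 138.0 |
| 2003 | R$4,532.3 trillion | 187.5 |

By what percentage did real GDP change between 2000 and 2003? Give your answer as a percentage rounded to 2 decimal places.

Real GDP 2000 = 3220.3 / 1.380 = 2333.55.
Real GDP 2003 = 4532.3 / 1.875 = 2417.23.
Real growth = 2417.23 / 2333.55 − 1 = 0.0359.

3.59%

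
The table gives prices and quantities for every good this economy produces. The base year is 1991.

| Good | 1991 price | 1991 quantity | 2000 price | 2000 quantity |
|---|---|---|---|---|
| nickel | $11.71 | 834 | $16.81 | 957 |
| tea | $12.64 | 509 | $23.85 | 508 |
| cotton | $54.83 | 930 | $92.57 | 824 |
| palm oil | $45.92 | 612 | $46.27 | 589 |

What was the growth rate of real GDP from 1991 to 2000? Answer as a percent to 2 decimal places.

Real GDP 1991 = Nominal GDP 1991 = 11.71·834 + 12.64·509 + 54.83·930 + 45.92·612 = 95294.84.
Real GDP 2000 (at 1991 prices) = 11.71·957 + 12.64·508 + 54.83·824 + 45.92·589 = 89854.39.
Real growth = 89854.39/95294.84 − 1 = -0.0571.

-5.71%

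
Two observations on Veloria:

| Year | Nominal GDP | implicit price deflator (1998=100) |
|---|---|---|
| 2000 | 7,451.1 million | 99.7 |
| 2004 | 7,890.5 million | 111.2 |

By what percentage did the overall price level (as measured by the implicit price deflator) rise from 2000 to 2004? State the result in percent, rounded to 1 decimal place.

11.5%

Price-level change = 111.2 / 99.7 − 1 = 0.1153.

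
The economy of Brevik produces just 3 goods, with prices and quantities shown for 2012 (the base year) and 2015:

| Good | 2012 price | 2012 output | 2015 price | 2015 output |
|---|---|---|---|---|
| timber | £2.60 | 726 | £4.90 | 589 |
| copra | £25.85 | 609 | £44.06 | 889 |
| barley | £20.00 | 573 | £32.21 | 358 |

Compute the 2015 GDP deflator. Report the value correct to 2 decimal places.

Nominal GDP 2015 = 4.90·589 + 44.06·889 + 32.21·358 = 53586.62.
Real GDP 2015 (at 2012 prices) = 2.60·589 + 25.85·889 + 20.00·358 = 31672.05.
Deflator = Nominal/Real × 100 = 53586.62/31672.05 × 100 = 169.192.

169.19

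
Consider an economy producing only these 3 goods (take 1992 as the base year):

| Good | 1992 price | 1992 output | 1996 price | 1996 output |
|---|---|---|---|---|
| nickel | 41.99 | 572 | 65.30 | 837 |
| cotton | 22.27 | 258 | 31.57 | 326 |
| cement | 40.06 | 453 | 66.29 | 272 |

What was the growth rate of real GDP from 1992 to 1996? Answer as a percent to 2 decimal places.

Real GDP 1992 = Nominal GDP 1992 = 41.99·572 + 22.27·258 + 40.06·453 = 47911.12.
Real GDP 1996 (at 1992 prices) = 41.99·837 + 22.27·326 + 40.06·272 = 53301.97.
Real growth = 53301.97/47911.12 − 1 = 0.1125.

11.25%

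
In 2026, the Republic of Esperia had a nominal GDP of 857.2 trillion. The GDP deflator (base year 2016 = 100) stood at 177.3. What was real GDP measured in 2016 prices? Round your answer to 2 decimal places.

483.47 trillion

Real GDP = Nominal / (GDP deflator/100) = 857.2 / 1.773 = 483.47.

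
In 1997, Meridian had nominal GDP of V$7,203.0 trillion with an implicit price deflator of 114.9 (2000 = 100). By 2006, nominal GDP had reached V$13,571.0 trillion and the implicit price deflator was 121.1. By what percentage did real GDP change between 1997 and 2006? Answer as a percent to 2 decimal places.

Real GDP 1997 = 7203.0 / 1.149 = 6268.93.
Real GDP 2006 = 13571.0 / 1.211 = 11206.44.
Real growth = 11206.44 / 6268.93 − 1 = 0.7876.

78.76%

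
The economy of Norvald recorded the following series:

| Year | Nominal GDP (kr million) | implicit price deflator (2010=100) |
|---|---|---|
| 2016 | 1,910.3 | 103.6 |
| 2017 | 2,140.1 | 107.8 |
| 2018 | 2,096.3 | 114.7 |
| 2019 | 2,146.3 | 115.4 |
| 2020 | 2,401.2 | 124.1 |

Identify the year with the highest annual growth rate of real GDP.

2017

2017: real = 2140.1/1.078 = 1985.25; growth vs 2016 (1843.92) = 7.66%.
2018: real = 2096.3/1.147 = 1827.64; growth vs 2017 (1985.25) = -7.94%.
2019: real = 2146.3/1.154 = 1859.88; growth vs 2018 (1827.64) = 1.76%.
2020: real = 2401.2/1.241 = 1934.89; growth vs 2019 (1859.88) = 4.03%.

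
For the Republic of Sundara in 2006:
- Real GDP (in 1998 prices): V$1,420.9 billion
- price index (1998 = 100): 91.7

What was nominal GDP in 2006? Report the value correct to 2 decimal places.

V$1,302.97 billion

Nominal GDP = Real × (price index/100) = 1420.9 × 0.917 = 1302.97.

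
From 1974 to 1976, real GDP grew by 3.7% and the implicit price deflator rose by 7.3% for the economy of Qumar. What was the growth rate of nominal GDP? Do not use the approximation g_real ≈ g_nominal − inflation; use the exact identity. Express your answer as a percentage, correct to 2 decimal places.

(1 + g_nom) = (1 + g_real)(1 + π) = 1.0370 × 1.0730 = 1.11270.

11.27%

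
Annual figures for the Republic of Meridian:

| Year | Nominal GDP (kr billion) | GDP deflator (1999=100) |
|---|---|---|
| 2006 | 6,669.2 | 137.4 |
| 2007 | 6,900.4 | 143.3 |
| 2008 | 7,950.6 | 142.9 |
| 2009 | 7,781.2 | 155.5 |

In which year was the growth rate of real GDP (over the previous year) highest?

2007: real = 6900.4/1.433 = 4815.35; growth vs 2006 (4853.86) = -0.79%.
2008: real = 7950.6/1.429 = 5563.75; growth vs 2007 (4815.35) = 15.54%.
2009: real = 7781.2/1.555 = 5003.99; growth vs 2008 (5563.75) = -10.06%.

2008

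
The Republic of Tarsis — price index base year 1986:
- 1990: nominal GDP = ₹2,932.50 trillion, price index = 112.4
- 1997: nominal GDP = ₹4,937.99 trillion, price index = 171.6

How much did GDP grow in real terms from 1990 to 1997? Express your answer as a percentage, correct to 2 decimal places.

10.30%

Deflate each year: 1990 → 2932.50/1.124 = 2608.99; 1997 → 4937.99/1.716 = 2877.62.
So real GDP changed by 2877.62/2608.99 − 1 = 0.1030, i.e. 10.30%.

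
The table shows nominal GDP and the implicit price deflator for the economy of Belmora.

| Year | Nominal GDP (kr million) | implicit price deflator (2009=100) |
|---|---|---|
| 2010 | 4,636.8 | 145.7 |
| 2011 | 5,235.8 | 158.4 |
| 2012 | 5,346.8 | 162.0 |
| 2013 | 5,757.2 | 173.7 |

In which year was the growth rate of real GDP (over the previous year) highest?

2011

2011: real = 5235.8/1.584 = 3305.43; growth vs 2010 (3182.43) = 3.86%.
2012: real = 5346.8/1.620 = 3300.49; growth vs 2011 (3305.43) = -0.15%.
2013: real = 5757.2/1.737 = 3314.45; growth vs 2012 (3300.49) = 0.42%.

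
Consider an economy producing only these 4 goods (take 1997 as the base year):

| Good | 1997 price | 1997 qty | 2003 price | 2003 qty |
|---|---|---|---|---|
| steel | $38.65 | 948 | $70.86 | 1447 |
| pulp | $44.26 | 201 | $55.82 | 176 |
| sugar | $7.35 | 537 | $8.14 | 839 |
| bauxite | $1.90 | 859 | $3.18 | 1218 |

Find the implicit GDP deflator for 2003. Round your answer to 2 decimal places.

170.45

Nominal GDP 2003 = 70.86·1447 + 55.82·176 + 8.14·839 + 3.18·1218 = 123061.44.
Real GDP 2003 (at 1997 prices) = 38.65·1447 + 44.26·176 + 7.35·839 + 1.90·1218 = 72197.16.
Deflator = Nominal/Real × 100 = 123061.44/72197.16 × 100 = 170.452.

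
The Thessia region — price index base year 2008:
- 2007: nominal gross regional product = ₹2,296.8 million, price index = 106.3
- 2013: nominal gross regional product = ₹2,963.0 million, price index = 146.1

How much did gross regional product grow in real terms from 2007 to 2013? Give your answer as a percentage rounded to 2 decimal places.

Deflate each year: 2007 → 2296.8/1.063 = 2160.68; 2013 → 2963.0/1.461 = 2028.06.
So real gross regional product changed by 2028.06/2160.68 − 1 = -0.0614, i.e. -6.14%.

-6.14%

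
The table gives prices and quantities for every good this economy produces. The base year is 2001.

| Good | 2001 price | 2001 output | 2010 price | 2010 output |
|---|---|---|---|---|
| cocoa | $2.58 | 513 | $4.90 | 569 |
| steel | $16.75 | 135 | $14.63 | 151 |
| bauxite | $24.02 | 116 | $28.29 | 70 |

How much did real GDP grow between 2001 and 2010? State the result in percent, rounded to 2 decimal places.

Real GDP 2001 = Nominal GDP 2001 = 2.58·513 + 16.75·135 + 24.02·116 = 6371.11.
Real GDP 2010 (at 2001 prices) = 2.58·569 + 16.75·151 + 24.02·70 = 5678.67.
Real growth = 5678.67/6371.11 − 1 = -0.1087.

-10.87%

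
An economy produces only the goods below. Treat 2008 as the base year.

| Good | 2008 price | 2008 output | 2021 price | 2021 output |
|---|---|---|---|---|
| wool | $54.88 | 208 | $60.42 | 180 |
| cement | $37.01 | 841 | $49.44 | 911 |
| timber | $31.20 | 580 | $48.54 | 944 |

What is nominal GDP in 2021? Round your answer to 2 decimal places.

$101737.20

Nominal GDP 2021 = Σ (p_2021 × q_2021) = 60.42·180 + 49.44·911 + 48.54·944 = 101737.20.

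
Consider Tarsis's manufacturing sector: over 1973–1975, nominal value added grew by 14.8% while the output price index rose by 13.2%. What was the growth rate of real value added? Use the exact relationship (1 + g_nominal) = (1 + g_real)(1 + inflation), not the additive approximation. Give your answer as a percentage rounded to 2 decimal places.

1.41%

(1 + g_nom) = (1 + g_real)(1 + π), so g_real = 1.1480 / 1.1320 − 1 = 0.01413.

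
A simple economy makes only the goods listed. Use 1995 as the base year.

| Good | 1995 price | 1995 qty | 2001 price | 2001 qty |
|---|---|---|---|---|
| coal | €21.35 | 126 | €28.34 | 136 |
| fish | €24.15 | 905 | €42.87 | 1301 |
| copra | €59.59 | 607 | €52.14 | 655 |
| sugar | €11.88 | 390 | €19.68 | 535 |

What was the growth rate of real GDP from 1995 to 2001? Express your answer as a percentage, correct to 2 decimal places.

21.97%

Real GDP 1995 = Nominal GDP 1995 = 21.35·126 + 24.15·905 + 59.59·607 + 11.88·390 = 65350.18.
Real GDP 2001 (at 1995 prices) = 21.35·136 + 24.15·1301 + 59.59·655 + 11.88·535 = 79710.00.
Real growth = 79710.00/65350.18 − 1 = 0.2197.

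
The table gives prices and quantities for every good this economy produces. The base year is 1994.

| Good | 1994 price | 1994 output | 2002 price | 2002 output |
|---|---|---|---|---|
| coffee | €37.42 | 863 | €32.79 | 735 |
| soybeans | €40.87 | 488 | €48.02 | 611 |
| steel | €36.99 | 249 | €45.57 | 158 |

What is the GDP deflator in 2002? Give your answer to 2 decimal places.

103.98

Nominal GDP 2002 = 32.79·735 + 48.02·611 + 45.57·158 = 60640.93.
Real GDP 2002 (at 1994 prices) = 37.42·735 + 40.87·611 + 36.99·158 = 58319.69.
Deflator = Nominal/Real × 100 = 60640.93/58319.69 × 100 = 103.980.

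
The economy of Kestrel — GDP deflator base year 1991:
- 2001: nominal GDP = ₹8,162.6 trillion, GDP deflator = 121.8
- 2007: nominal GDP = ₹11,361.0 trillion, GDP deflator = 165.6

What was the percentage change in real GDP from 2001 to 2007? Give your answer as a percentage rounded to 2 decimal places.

Real GDP 2001 = 8162.6 / 1.218 = 6701.64.
Real GDP 2007 = 11361.0 / 1.656 = 6860.51.
Real growth = 6860.51 / 6701.64 − 1 = 0.0237.

2.37%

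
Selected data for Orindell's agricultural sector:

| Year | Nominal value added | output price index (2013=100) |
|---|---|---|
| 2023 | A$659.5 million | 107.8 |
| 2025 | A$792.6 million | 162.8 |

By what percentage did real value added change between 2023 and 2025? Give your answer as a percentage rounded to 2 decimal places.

-20.42%

Real value added 2023 = 659.5 / 1.078 = 611.78.
Real value added 2025 = 792.6 / 1.628 = 486.86.
Real growth = 486.86 / 611.78 − 1 = -0.2042.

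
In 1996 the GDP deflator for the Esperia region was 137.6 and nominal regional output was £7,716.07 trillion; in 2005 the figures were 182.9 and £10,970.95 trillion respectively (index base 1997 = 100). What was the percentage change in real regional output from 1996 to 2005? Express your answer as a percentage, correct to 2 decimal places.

Real regional output 1996 = 7716.07 / 1.376 = 5607.61.
Real regional output 2005 = 10970.95 / 1.829 = 5998.33.
Real growth = 5998.33 / 5607.61 − 1 = 0.0697.

6.97%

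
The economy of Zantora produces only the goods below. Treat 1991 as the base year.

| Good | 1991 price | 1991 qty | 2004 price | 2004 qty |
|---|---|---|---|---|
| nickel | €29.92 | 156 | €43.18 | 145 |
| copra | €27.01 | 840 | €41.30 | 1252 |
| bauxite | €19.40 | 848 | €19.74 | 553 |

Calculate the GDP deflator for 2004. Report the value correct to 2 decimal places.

140.92

Nominal GDP 2004 = 43.18·145 + 41.30·1252 + 19.74·553 = 68884.92.
Real GDP 2004 (at 1991 prices) = 29.92·145 + 27.01·1252 + 19.40·553 = 48883.12.
Deflator = Nominal/Real × 100 = 68884.92/48883.12 × 100 = 140.918.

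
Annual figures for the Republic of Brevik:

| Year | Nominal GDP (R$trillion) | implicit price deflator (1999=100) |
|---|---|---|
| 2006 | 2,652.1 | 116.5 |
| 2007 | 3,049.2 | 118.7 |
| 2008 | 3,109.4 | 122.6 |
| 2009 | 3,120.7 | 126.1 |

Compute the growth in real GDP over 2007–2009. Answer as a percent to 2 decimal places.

-3.66%

Real GDP 2007 = 3049.2/1.187 = 2568.83.
Real GDP 2009 = 3120.7/1.261 = 2474.78.
Change = 2474.78/2568.83 − 1 = -0.0366.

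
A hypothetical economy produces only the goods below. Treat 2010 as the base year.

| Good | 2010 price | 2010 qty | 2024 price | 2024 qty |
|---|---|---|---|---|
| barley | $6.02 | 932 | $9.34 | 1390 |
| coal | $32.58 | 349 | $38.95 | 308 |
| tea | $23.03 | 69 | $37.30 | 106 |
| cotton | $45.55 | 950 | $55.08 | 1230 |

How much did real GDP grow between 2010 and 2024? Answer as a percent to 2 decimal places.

Real GDP 2010 = Nominal GDP 2010 = 6.02·932 + 32.58·349 + 23.03·69 + 45.55·950 = 61842.63.
Real GDP 2024 (at 2010 prices) = 6.02·1390 + 32.58·308 + 23.03·106 + 45.55·1230 = 76870.12.
Real growth = 76870.12/61842.63 − 1 = 0.2430.

24.30%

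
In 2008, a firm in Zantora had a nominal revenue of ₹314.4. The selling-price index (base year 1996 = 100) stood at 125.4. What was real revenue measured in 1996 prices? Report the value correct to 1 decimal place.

Real revenue = Nominal / (selling-price index/100) = 314.4 / 1.254 = 250.72.

₹250.7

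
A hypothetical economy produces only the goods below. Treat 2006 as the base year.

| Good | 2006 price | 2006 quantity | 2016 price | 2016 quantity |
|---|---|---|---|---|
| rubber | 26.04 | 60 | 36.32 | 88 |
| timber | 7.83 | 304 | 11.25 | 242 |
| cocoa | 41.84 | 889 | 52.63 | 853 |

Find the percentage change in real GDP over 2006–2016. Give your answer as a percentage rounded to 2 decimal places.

-3.07%

Real GDP 2006 = Nominal GDP 2006 = 26.04·60 + 7.83·304 + 41.84·889 = 41138.48.
Real GDP 2016 (at 2006 prices) = 26.04·88 + 7.83·242 + 41.84·853 = 39875.90.
Real growth = 39875.90/41138.48 − 1 = -0.0307.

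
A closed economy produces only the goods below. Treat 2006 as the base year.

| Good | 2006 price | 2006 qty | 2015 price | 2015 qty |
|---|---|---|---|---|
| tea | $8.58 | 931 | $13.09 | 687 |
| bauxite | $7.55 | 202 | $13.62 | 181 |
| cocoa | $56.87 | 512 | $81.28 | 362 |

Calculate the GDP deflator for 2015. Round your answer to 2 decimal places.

Nominal GDP 2015 = 13.09·687 + 13.62·181 + 81.28·362 = 40881.41.
Real GDP 2015 (at 2006 prices) = 8.58·687 + 7.55·181 + 56.87·362 = 27847.95.
Deflator = Nominal/Real × 100 = 40881.41/27847.95 × 100 = 146.802.

146.80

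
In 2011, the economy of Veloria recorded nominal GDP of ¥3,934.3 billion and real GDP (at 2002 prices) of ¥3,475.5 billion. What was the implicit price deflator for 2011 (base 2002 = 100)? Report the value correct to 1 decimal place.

implicit price deflator = (Nominal / Real) × 100 = 3934.3 / 3475.5 × 100 = 113.20.

113.2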